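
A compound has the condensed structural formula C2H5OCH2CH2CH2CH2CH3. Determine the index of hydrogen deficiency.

0

Element totals:
  C: 7
  H: 16
  O: 1
Molecular formula: C7H16O.
DoU = (2C + 2 + N − H − X) / 2 = (2·7 + 2 + 0 − 16 − 0) / 2 = 0.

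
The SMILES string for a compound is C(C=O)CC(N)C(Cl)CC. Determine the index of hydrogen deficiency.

Atom tally by fragment:
  OHCCH2 → C:2 H:3 O:1
  CH2 → C:1 H:2
  CH(NH2) → C:1 H:3 N:1
  CH(Cl) → C:1 H:1 Cl:1
  CH2 → C:1 H:2
  CH3 → C:1 H:3
Element totals:
  C: 7
  H: 14
  Cl: 1
  N: 1
  O: 1
Molecular formula: C7H14ClNO.
DoU = (2C + 2 + N − H − X) / 2 = (2·7 + 2 + 1 − 14 − 1) / 2 = 1.

1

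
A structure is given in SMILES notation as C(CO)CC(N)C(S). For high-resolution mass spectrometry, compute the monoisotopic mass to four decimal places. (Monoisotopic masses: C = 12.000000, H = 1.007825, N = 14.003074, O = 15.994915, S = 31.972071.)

135.0718

Atom tally by fragment:
  HOCH2CH2 → C:2 H:5 O:1
  CH2 → C:1 H:2
  CH(NH2) → C:1 H:3 N:1
  CH2SH → C:1 H:3 S:1
Element totals:
  C: 5
  H: 13
  N: 1
  O: 1
  S: 1
Molecular formula: C5H13NOS.
  M = 5(12.0) + 13(1.007825) + 14.003074 + 15.994915 + 31.972071
    = 60.000000 + 13.101725 + 14.003074 + 15.994915 + 31.972071 = 135.071785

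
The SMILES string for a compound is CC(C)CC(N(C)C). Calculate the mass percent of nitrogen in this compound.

Atom tally by fragment:
  CH3 → C:1 H:3
  CH(CH3) → C:2 H:4
  CH2 → C:1 H:2
  CH2N(CH3)2 → C:3 H:8 N:1
Element totals:
  C: 7
  H: 17
  N: 1
Molecular formula: C7H17N.
Molar mass = 115.220 g/mol.
Mass from N: 1 × 14.007 = 14.007 g/mol.
%N = 14.007 / 115.220 × 100 = 12.16%.

12.16%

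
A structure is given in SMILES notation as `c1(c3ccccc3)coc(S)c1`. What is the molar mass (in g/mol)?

Atom tally by fragment:
  furan ring core → C:4 H:4 O:1
  (− 2 ring H displaced by substituents)
  + C6H5 → C:6 H:5
  + SH → S:1 H:1
Element totals:
  C: 10
  H: 8
  O: 1
  S: 1
Molecular formula: C10H8OS.
  M = 10(12.011) + 8(1.008) + 15.999 + 32.06
    = 120.110 + 8.064 + 15.999 + 32.060 = 176.233

176.23 g/mol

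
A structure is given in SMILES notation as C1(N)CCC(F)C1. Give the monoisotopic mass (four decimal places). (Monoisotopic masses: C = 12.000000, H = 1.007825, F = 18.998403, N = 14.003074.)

Atom tally by fragment:
  cyclopentane ring core → C:5 H:10
  (− 2 ring H displaced by substituents)
  + NH2 → N:1 H:2
  + F → F:1
Element totals:
  C: 5
  H: 10
  F: 1
  N: 1
Molecular formula: C5H10FN.
  M = 5(12.0) + 10(1.007825) + 18.998403 + 14.003074
    = 60.000000 + 10.078250 + 18.998403 + 14.003074 = 103.079727

103.0797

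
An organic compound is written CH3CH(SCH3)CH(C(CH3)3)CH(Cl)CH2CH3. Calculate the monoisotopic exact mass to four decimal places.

222.1209

Atom tally by fragment:
  CH3 → C:1 H:3
  CH(SCH3) → C:2 H:4 S:1
  CH(C(CH3)3) → C:5 H:10
  CH(Cl) → C:1 H:1 Cl:1
  CH2 → C:1 H:2
  CH3 → C:1 H:3
Element totals:
  C: 11
  H: 23
  Cl: 1
  S: 1
Molecular formula: C11H23ClS.
  M = 11(12.0) + 23(1.007825) + 34.968853 + 31.972071
    = 132.000000 + 23.179975 + 34.968853 + 31.972071 = 222.120899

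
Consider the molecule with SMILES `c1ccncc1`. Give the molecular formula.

C5H5N

Atom tally by fragment:
  pyridine ring core → C:5 H:5 N:1
Element totals:
  C: 5
  H: 5
  N: 1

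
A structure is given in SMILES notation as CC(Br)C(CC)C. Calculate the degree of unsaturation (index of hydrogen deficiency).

0

Atom tally by fragment:
  CH3 → C:1 H:3
  CH(Br) → C:1 H:1 Br:1
  CH(C2H5) → C:3 H:6
  CH3 → C:1 H:3
Element totals:
  C: 6
  H: 13
  Br: 1
Molecular formula: C6H13Br.
DoU = (2C + 2 + N − H − X) / 2 = (2·6 + 2 + 0 − 13 − 1) / 2 = 0.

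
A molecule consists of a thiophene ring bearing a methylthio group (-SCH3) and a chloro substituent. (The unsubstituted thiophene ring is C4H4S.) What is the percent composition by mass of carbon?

36.47%

Atom tally by fragment:
  thiophene ring core → C:4 H:4 S:1
  (− 2 ring H displaced by substituents)
  + SCH3 → C:1 H:3 S:1
  + Cl → Cl:1
Element totals:
  C: 5
  H: 5
  Cl: 1
  S: 2
Molecular formula: C5H5ClS2.
Molar mass = 164.665 g/mol.
Mass from C: 5 × 12.011 = 60.055 g/mol.
%C = 60.055 / 164.665 × 100 = 36.47%.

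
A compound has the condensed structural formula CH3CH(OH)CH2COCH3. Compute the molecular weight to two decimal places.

102.13 g/mol

Element totals:
  C: 5
  H: 10
  O: 2
Molecular formula: C5H10O2.
  M = 5(12.011) + 10(1.008) + 2(15.999)
    = 60.055 + 10.080 + 31.998 = 102.133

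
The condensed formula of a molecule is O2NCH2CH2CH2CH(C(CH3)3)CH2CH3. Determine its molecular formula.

Element totals:
  C: 10
  H: 21
  N: 1
  O: 2

C10H21NO2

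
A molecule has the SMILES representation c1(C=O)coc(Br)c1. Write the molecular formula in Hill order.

C5H3BrO2

Atom tally by fragment:
  furan ring core → C:4 H:4 O:1
  (− 2 ring H displaced by substituents)
  + CHO → C:1 H:1 O:1
  + Br → Br:1
Element totals:
  C: 5
  H: 3
  Br: 1
  O: 2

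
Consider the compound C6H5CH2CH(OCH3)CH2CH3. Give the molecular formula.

C11H16O

Element totals:
  C: 11
  H: 16
  O: 1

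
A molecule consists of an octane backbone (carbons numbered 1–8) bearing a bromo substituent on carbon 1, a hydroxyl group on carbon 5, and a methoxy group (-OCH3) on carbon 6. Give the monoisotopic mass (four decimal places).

238.0568

Atom tally by fragment:
  BrCH2 → C:1 H:2 Br:1
  CH2 → C:1 H:2
  CH2 → C:1 H:2
  CH2 → C:1 H:2
  CH(OH) → C:1 H:2 O:1
  CH(OCH3) → C:2 H:4 O:1
  CH2 → C:1 H:2
  CH3 → C:1 H:3
Element totals:
  C: 9
  H: 19
  Br: 1
  O: 2
Molecular formula: C9H19BrO2.
  M = 9(12.0) + 19(1.007825) + 78.918338 + 2(15.994915)
    = 108.000000 + 19.148675 + 78.918338 + 31.989830 = 238.056843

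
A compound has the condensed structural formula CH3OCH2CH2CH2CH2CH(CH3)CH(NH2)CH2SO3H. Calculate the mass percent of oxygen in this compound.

26.74%

Atom tally by fragment:
  CH3OCH2 → C:2 H:5 O:1
  CH2 → C:1 H:2
  CH2 → C:1 H:2
  CH2 → C:1 H:2
  CH(CH3) → C:2 H:4
  CH(NH2) → C:1 H:3 N:1
  CH2SO3H → C:1 H:3 S:1 O:3
Element totals:
  C: 9
  H: 21
  N: 1
  O: 4
  S: 1
Molecular formula: C9H21NO4S.
Molar mass = 239.330 g/mol.
Mass from O: 4 × 15.999 = 63.996 g/mol.
%O = 63.996 / 239.330 × 100 = 26.74%.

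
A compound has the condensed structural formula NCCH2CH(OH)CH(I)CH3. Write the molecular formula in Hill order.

Atom tally by fragment:
  NCCH2 → C:2 H:2 N:1
  CH(OH) → C:1 H:2 O:1
  CH(I) → C:1 H:1 I:1
  CH3 → C:1 H:3
Element totals:
  C: 5
  H: 8
  I: 1
  N: 1
  O: 1

C5H8INO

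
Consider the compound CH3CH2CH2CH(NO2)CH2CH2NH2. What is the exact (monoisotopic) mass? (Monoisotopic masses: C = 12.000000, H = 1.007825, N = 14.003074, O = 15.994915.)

146.1055

Element totals:
  C: 6
  H: 14
  N: 2
  O: 2
Molecular formula: C6H14N2O2.
  M = 6(12.0) + 14(1.007825) + 2(14.003074) + 2(15.994915)
    = 72.000000 + 14.109550 + 28.006148 + 31.989830 = 146.105528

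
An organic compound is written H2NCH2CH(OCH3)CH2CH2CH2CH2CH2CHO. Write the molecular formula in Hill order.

C9H19NO2

Element totals:
  C: 9
  H: 19
  N: 1
  O: 2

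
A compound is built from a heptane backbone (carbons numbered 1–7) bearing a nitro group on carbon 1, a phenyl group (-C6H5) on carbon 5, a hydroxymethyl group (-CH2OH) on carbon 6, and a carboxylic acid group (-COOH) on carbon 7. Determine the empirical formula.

C15H21NO5

Atom tally by fragment:
  O2NCH2 → C:1 H:2 N:1 O:2
  CH2 → C:1 H:2
  CH2 → C:1 H:2
  CH2 → C:1 H:2
  CH(C6H5) → C:7 H:6
  CH(CH2OH) → C:2 H:4 O:1
  CH2COOH → C:2 H:3 O:2
Element totals:
  C: 15
  H: 21
  N: 1
  O: 5
Molecular formula: C15H21NO5.
gcd of subscripts (15, 21, 1, 5) = 1, so the empirical formula equals the molecular formula.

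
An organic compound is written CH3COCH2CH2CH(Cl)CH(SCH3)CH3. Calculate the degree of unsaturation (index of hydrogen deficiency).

Element totals:
  C: 8
  H: 15
  Cl: 1
  O: 1
  S: 1
Molecular formula: C8H15ClOS.
DoU = (2C + 2 + N − H − X) / 2 = (2·8 + 2 + 0 − 15 − 1) / 2 = 1.

1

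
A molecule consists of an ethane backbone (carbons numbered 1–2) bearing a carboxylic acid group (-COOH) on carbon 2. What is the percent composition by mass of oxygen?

Atom tally by fragment:
  CH3 → C:1 H:3
  CH2COOH → C:2 H:3 O:2
Element totals:
  C: 3
  H: 6
  O: 2
Molecular formula: C3H6O2.
Molar mass = 74.079 g/mol.
Mass from O: 2 × 15.999 = 31.998 g/mol.
%O = 31.998 / 74.079 × 100 = 43.19%.

43.19%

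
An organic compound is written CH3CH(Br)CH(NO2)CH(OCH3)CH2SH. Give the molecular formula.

C6H12BrNO3S

Element totals:
  C: 6
  H: 12
  Br: 1
  N: 1
  O: 3
  S: 1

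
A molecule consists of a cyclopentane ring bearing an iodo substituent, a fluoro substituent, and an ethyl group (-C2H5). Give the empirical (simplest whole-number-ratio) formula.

C7H12FI

Atom tally by fragment:
  cyclopentane ring core → C:5 H:10
  (− 3 ring H displaced by substituents)
  + I → I:1
  + F → F:1
  + C2H5 → C:2 H:5
Element totals:
  C: 7
  H: 12
  F: 1
  I: 1
Molecular formula: C7H12FI.
gcd of subscripts (7, 1, 12, 1) = 1, so the empirical formula equals the molecular formula.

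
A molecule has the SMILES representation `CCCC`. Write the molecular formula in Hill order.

C4H10

Atom tally by fragment:
  CH3 → C:1 H:3
  CH2 → C:1 H:2
  CH2 → C:1 H:2
  CH3 → C:1 H:3
Element totals:
  C: 4
  H: 10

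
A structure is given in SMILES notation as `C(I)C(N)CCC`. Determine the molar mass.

213.06 g/mol

Atom tally by fragment:
  ICH2 → C:1 H:2 I:1
  CH(NH2) → C:1 H:3 N:1
  CH2 → C:1 H:2
  CH2 → C:1 H:2
  CH3 → C:1 H:3
Element totals:
  C: 5
  H: 12
  I: 1
  N: 1
Molecular formula: C5H12IN.
  M = 5(12.011) + 12(1.008) + 126.904 + 14.007
    = 60.055 + 12.096 + 126.904 + 14.007 = 213.062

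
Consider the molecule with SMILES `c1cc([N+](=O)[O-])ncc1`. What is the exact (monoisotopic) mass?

Atom tally by fragment:
  pyridine ring core → C:5 H:5 N:1
  (− 1 ring H displaced by substituents)
  + NO2 → N:1 O:2
Element totals:
  C: 5
  H: 4
  N: 2
  O: 2
Molecular formula: C5H4N2O2.
  M = 5(12.0) + 4(1.007825) + 2(14.003074) + 2(15.994915)
    = 60.000000 + 4.031300 + 28.006148 + 31.989830 = 124.027278

124.0273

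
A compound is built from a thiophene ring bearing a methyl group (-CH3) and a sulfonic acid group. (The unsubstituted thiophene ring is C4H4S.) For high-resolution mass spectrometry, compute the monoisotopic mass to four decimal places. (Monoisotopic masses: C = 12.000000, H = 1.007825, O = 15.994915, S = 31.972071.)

Atom tally by fragment:
  thiophene ring core → C:4 H:4 S:1
  (− 2 ring H displaced by substituents)
  + CH3 → C:1 H:3
  + SO3H → S:1 O:3 H:1
Element totals:
  C: 5
  H: 6
  O: 3
  S: 2
Molecular formula: C5H6O3S2.
  M = 5(12.0) + 6(1.007825) + 3(15.994915) + 2(31.972071)
    = 60.000000 + 6.046950 + 47.984745 + 63.944142 = 177.975837

177.9758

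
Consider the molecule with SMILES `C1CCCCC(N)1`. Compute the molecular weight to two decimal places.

Atom tally by fragment:
  cyclohexane ring core → C:6 H:12
  (− 1 ring H displaced by substituents)
  + NH2 → N:1 H:2
Element totals:
  C: 6
  H: 13
  N: 1
Molecular formula: C6H13N.
  M = 6(12.011) + 13(1.008) + 14.007
    = 72.066 + 13.104 + 14.007 = 99.177

99.18 g/mol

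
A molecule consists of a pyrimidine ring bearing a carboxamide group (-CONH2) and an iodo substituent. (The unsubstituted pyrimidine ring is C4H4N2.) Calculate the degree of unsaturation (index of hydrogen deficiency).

Atom tally by fragment:
  pyrimidine ring core → C:4 H:4 N:2
  (− 2 ring H displaced by substituents)
  + CONH2 → C:1 H:2 O:1 N:1
  + I → I:1
Element totals:
  C: 5
  H: 4
  I: 1
  N: 3
  O: 1
Molecular formula: C5H4IN3O.
DoU = (2C + 2 + N − H − X) / 2 = (2·5 + 2 + 3 − 4 − 1) / 2 = 5.

5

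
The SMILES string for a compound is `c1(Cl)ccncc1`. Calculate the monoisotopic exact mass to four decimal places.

113.0032

Atom tally by fragment:
  pyridine ring core → C:5 H:5 N:1
  (− 1 ring H displaced by substituents)
  + Cl → Cl:1
Element totals:
  C: 5
  H: 4
  Cl: 1
  N: 1
Molecular formula: C5H4ClN.
  M = 5(12.0) + 4(1.007825) + 34.968853 + 14.003074
    = 60.000000 + 4.031300 + 34.968853 + 14.003074 = 113.003227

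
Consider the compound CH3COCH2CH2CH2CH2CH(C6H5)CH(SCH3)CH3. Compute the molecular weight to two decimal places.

264.43 g/mol

Atom tally by fragment:
  CH3COCH2 → C:3 H:5 O:1
  CH2 → C:1 H:2
  CH2 → C:1 H:2
  CH2 → C:1 H:2
  CH(C6H5) → C:7 H:6
  CH(SCH3) → C:2 H:4 S:1
  CH3 → C:1 H:3
Element totals:
  C: 16
  H: 24
  O: 1
  S: 1
Molecular formula: C16H24OS.
  M = 16(12.011) + 24(1.008) + 15.999 + 32.06
    = 192.176 + 24.192 + 15.999 + 32.060 = 264.427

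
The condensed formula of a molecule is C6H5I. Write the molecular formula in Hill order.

Atom tally by fragment:
  benzene ring core → C:6 H:6
  (− 1 ring H displaced by substituents)
  + I → I:1
Element totals:
  C: 6
  H: 5
  I: 1

C6H5I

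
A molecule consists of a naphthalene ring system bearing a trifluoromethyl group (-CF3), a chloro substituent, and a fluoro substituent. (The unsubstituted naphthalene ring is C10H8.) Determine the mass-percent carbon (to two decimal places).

53.15%

Atom tally by fragment:
  naphthalene ring system core → C:10 H:8
  (− 3 ring H displaced by substituents)
  + CF3 → C:1 F:3
  + Cl → Cl:1
  + F → F:1
Element totals:
  C: 11
  H: 5
  Cl: 1
  F: 4
Molecular formula: C11H5ClF4.
Molar mass = 248.603 g/mol.
Mass from C: 11 × 12.011 = 132.121 g/mol.
%C = 132.121 / 248.603 × 100 = 53.15%.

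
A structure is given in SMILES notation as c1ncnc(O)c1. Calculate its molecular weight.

96.09 g/mol

Atom tally by fragment:
  pyrimidine ring core → C:4 H:4 N:2
  (− 1 ring H displaced by substituents)
  + OH → O:1 H:1
Element totals:
  C: 4
  H: 4
  N: 2
  O: 1
Molecular formula: C4H4N2O.
  M = 4(12.011) + 4(1.008) + 2(14.007) + 15.999
    = 48.044 + 4.032 + 28.014 + 15.999 = 96.089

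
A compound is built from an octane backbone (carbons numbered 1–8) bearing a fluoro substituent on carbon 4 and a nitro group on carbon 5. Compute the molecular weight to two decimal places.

Atom tally by fragment:
  CH3 → C:1 H:3
  CH2 → C:1 H:2
  CH2 → C:1 H:2
  CH(F) → C:1 H:1 F:1
  CH(NO2) → C:1 H:1 N:1 O:2
  CH2 → C:1 H:2
  CH2 → C:1 H:2
  CH3 → C:1 H:3
Element totals:
  C: 8
  H: 16
  F: 1
  N: 1
  O: 2
Molecular formula: C8H16FNO2.
  M = 8(12.011) + 16(1.008) + 18.998 + 14.007 + 2(15.999)
    = 96.088 + 16.128 + 18.998 + 14.007 + 31.998 = 177.219

177.22 g/mol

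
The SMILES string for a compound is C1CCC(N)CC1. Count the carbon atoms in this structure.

6

Atom tally by fragment:
  cyclohexane ring core → C:6 H:12
  (− 1 ring H displaced by substituents)
  + NH2 → N:1 H:2
Element totals:
  C: 6
  H: 13
  N: 1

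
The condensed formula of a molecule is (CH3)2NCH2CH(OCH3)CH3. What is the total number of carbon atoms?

Atom tally by fragment:
  (CH3)2NCH2 → C:3 H:8 N:1
  CH(OCH3) → C:2 H:4 O:1
  CH3 → C:1 H:3
Element totals:
  C: 6
  H: 15
  N: 1
  O: 1

6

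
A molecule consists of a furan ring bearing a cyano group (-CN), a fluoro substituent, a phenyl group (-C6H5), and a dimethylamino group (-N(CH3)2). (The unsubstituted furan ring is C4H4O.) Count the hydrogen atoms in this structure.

11

Atom tally by fragment:
  furan ring core → C:4 H:4 O:1
  (− 4 ring H displaced by substituents)
  + CN → C:1 N:1
  + F → F:1
  + C6H5 → C:6 H:5
  + N(CH3)2 → N:1 C:2 H:6
Element totals:
  C: 13
  H: 11
  F: 1
  N: 2
  O: 1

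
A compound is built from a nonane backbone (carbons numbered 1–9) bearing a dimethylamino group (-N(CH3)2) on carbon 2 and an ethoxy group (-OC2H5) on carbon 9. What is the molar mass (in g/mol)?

215.38 g/mol

Atom tally by fragment:
  CH3 → C:1 H:3
  CH(N(CH3)2) → C:3 H:7 N:1
  CH2 → C:1 H:2
  CH2 → C:1 H:2
  CH2 → C:1 H:2
  CH2 → C:1 H:2
  CH2 → C:1 H:2
  CH2 → C:1 H:2
  CH2OC2H5 → C:3 H:7 O:1
Element totals:
  C: 13
  H: 29
  N: 1
  O: 1
Molecular formula: C13H29NO.
  M = 13(12.011) + 29(1.008) + 14.007 + 15.999
    = 156.143 + 29.232 + 14.007 + 15.999 = 215.381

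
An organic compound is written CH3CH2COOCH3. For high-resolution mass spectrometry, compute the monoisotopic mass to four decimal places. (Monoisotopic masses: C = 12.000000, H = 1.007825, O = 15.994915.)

88.0524

Atom tally by fragment:
  CH3 → C:1 H:3
  CH2COOCH3 → C:3 H:5 O:2
Element totals:
  C: 4
  H: 8
  O: 2
Molecular formula: C4H8O2.
  M = 4(12.0) + 8(1.007825) + 2(15.994915)
    = 48.000000 + 8.062600 + 31.989830 = 88.052430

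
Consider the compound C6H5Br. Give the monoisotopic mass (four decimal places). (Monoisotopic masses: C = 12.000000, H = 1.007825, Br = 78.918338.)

Element totals:
  C: 6
  H: 5
  Br: 1
Molecular formula: C6H5Br.
  M = 6(12.0) + 5(1.007825) + 78.918338
    = 72.000000 + 5.039125 + 78.918338 = 155.957463

155.9575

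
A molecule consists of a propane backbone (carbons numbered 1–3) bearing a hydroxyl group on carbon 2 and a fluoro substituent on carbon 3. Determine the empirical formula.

C3H7FO

Atom tally by fragment:
  CH3 → C:1 H:3
  CH(OH) → C:1 H:2 O:1
  CH2F → C:1 H:2 F:1
Element totals:
  C: 3
  H: 7
  F: 1
  O: 1
Molecular formula: C3H7FO.
gcd of subscripts (3, 1, 7, 1) = 1, so the empirical formula equals the molecular formula.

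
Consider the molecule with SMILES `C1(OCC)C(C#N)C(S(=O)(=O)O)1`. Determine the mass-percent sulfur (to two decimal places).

Atom tally by fragment:
  cyclopropane ring core → C:3 H:6
  (− 3 ring H displaced by substituents)
  + OC2H5 → C:2 H:5 O:1
  + CN → C:1 N:1
  + SO3H → S:1 O:3 H:1
Element totals:
  C: 6
  H: 9
  N: 1
  O: 4
  S: 1
Molecular formula: C6H9NO4S.
Molar mass = 191.201 g/mol.
Mass from S: 1 × 32.06 = 32.060 g/mol.
%S = 32.060 / 191.201 × 100 = 16.77%.

16.77%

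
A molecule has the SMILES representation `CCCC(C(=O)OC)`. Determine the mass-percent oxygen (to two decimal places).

Atom tally by fragment:
  CH3 → C:1 H:3
  CH2 → C:1 H:2
  CH2 → C:1 H:2
  CH2COOCH3 → C:3 H:5 O:2
Element totals:
  C: 6
  H: 12
  O: 2
Molecular formula: C6H12O2.
Molar mass = 116.160 g/mol.
Mass from O: 2 × 15.999 = 31.998 g/mol.
%O = 31.998 / 116.160 × 100 = 27.55%.

27.55%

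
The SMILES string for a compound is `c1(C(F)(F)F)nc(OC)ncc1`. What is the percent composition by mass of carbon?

Atom tally by fragment:
  pyrimidine ring core → C:4 H:4 N:2
  (− 2 ring H displaced by substituents)
  + CF3 → C:1 F:3
  + OCH3 → C:1 H:3 O:1
Element totals:
  C: 6
  H: 5
  F: 3
  N: 2
  O: 1
Molecular formula: C6H5F3N2O.
Molar mass = 178.113 g/mol.
Mass from C: 6 × 12.011 = 72.066 g/mol.
%C = 72.066 / 178.113 × 100 = 40.46%.

40.46%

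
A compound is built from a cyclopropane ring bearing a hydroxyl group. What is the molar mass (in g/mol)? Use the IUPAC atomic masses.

58.08 g/mol

Atom tally by fragment:
  cyclopropane ring core → C:3 H:6
  (− 1 ring H displaced by substituents)
  + OH → O:1 H:1
Element totals:
  C: 3
  H: 6
  O: 1
Molecular formula: C3H6O.
  M = 3(12.011) + 6(1.008) + 15.999
    = 36.033 + 6.048 + 15.999 = 58.080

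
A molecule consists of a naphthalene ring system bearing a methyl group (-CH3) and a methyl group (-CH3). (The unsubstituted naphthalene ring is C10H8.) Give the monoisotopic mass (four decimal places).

Atom tally by fragment:
  naphthalene ring system core → C:10 H:8
  (− 2 ring H displaced by substituents)
  + CH3 → C:1 H:3
  + CH3 → C:1 H:3
Element totals:
  C: 12
  H: 12
Molecular formula: C12H12.
  M = 12(12.0) + 12(1.007825)
    = 144.000000 + 12.093900 = 156.093900

156.0939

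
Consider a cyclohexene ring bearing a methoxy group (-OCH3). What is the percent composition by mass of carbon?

Atom tally by fragment:
  cyclohexene ring core → C:6 H:10
  (− 1 ring H displaced by substituents)
  + OCH3 → C:1 H:3 O:1
Element totals:
  C: 7
  H: 12
  O: 1
Molecular formula: C7H12O.
Molar mass = 112.172 g/mol.
Mass from C: 7 × 12.011 = 84.077 g/mol.
%C = 84.077 / 112.172 × 100 = 74.95%.

74.95%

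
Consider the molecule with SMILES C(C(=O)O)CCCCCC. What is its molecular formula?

Atom tally by fragment:
  HOOCCH2 → C:2 H:3 O:2
  CH2 → C:1 H:2
  CH2 → C:1 H:2
  CH2 → C:1 H:2
  CH2 → C:1 H:2
  CH2 → C:1 H:2
  CH3 → C:1 H:3
Element totals:
  C: 8
  H: 16
  O: 2

C8H16O2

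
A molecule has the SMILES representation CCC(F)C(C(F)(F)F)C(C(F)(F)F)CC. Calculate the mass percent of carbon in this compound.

42.53%

Atom tally by fragment:
  CH3 → C:1 H:3
  CH2 → C:1 H:2
  CH(F) → C:1 H:1 F:1
  CH(CF3) → C:2 H:1 F:3
  CH(CF3) → C:2 H:1 F:3
  CH2 → C:1 H:2
  CH3 → C:1 H:3
Element totals:
  C: 9
  H: 13
  F: 7
Molecular formula: C9H13F7.
Molar mass = 254.189 g/mol.
Mass from C: 9 × 12.011 = 108.099 g/mol.
%C = 108.099 / 254.189 × 100 = 42.53%.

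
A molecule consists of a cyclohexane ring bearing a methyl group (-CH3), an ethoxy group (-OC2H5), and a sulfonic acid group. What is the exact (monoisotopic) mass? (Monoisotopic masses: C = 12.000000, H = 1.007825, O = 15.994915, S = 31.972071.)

Atom tally by fragment:
  cyclohexane ring core → C:6 H:12
  (− 3 ring H displaced by substituents)
  + CH3 → C:1 H:3
  + OC2H5 → C:2 H:5 O:1
  + SO3H → S:1 O:3 H:1
Element totals:
  C: 9
  H: 18
  O: 4
  S: 1
Molecular formula: C9H18O4S.
  M = 9(12.0) + 18(1.007825) + 4(15.994915) + 31.972071
    = 108.000000 + 18.140850 + 63.979660 + 31.972071 = 222.092581

222.0926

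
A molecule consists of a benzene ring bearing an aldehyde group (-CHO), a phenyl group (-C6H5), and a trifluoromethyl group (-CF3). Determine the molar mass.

250.22 g/mol

Atom tally by fragment:
  benzene ring core → C:6 H:6
  (− 3 ring H displaced by substituents)
  + CHO → C:1 H:1 O:1
  + C6H5 → C:6 H:5
  + CF3 → C:1 F:3
Element totals:
  C: 14
  H: 9
  F: 3
  O: 1
Molecular formula: C14H9F3O.
  M = 14(12.011) + 9(1.008) + 3(18.998) + 15.999
    = 168.154 + 9.072 + 56.994 + 15.999 = 250.219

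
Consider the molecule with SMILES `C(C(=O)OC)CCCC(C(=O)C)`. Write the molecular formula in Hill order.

Atom tally by fragment:
  CH3OOCCH2 → C:3 H:5 O:2
  CH2 → C:1 H:2
  CH2 → C:1 H:2
  CH2 → C:1 H:2
  CH2COCH3 → C:3 H:5 O:1
Element totals:
  C: 9
  H: 16
  O: 3

C9H16O3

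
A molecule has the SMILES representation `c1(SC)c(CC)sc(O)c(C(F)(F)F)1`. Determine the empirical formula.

Atom tally by fragment:
  thiophene ring core → C:4 H:4 S:1
  (− 4 ring H displaced by substituents)
  + SCH3 → C:1 H:3 S:1
  + C2H5 → C:2 H:5
  + OH → O:1 H:1
  + CF3 → C:1 F:3
Element totals:
  C: 8
  H: 9
  F: 3
  O: 1
  S: 2
Molecular formula: C8H9F3OS2.
gcd of subscripts (8, 3, 9, 1, 2) = 1, so the empirical formula equals the molecular formula.

C8H9F3OS2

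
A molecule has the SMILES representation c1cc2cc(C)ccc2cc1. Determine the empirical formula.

C11H10

Atom tally by fragment:
  naphthalene ring system core → C:10 H:8
  (− 1 ring H displaced by substituents)
  + CH3 → C:1 H:3
Element totals:
  C: 11
  H: 10
Molecular formula: C11H10.
gcd of subscripts (11, 10) = 1, so the empirical formula equals the molecular formula.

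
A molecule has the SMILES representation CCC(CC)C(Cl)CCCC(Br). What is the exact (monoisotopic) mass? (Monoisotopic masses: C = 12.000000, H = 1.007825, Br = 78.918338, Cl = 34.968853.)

254.0437

Atom tally by fragment:
  CH3 → C:1 H:3
  CH2 → C:1 H:2
  CH(C2H5) → C:3 H:6
  CH(Cl) → C:1 H:1 Cl:1
  CH2 → C:1 H:2
  CH2 → C:1 H:2
  CH2 → C:1 H:2
  CH2Br → C:1 H:2 Br:1
Element totals:
  C: 10
  H: 20
  Br: 1
  Cl: 1
Molecular formula: C10H20BrCl.
  M = 10(12.0) + 20(1.007825) + 78.918338 + 34.968853
    = 120.000000 + 20.156500 + 78.918338 + 34.968853 = 254.043691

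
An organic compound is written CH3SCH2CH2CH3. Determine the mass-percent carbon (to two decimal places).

53.27%

Element totals:
  C: 4
  H: 10
  S: 1
Molecular formula: C4H10S.
Molar mass = 90.184 g/mol.
Mass from C: 4 × 12.011 = 48.044 g/mol.
%C = 48.044 / 90.184 × 100 = 53.27%.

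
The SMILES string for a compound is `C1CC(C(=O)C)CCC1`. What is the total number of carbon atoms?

8

Atom tally by fragment:
  cyclohexane ring core → C:6 H:12
  (− 1 ring H displaced by substituents)
  + COCH3 → C:2 H:3 O:1
Element totals:
  C: 8
  H: 14
  O: 1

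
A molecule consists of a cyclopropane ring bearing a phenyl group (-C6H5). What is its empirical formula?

Atom tally by fragment:
  cyclopropane ring core → C:3 H:6
  (− 1 ring H displaced by substituents)
  + C6H5 → C:6 H:5
Element totals:
  C: 9
  H: 10
Molecular formula: C9H10.
gcd of subscripts (9, 10) = 1, so the empirical formula equals the molecular formula.

C9H10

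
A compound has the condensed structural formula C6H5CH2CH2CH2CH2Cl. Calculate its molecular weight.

168.66 g/mol

Atom tally by fragment:
  C6H5CH2 → C:7 H:7
  CH2 → C:1 H:2
  CH2 → C:1 H:2
  CH2Cl → C:1 H:2 Cl:1
Element totals:
  C: 10
  H: 13
  Cl: 1
Molecular formula: C10H13Cl.
  M = 10(12.011) + 13(1.008) + 35.45
    = 120.110 + 13.104 + 35.450 = 168.664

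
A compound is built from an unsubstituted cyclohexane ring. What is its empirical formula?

Atom tally by fragment:
  cyclohexane ring core → C:6 H:12
Element totals:
  C: 6
  H: 12
Molecular formula: C6H12.
gcd of subscripts = 6; dividing each by 6:
  C: 6/6 = 1
  H: 12/6 = 2

CH2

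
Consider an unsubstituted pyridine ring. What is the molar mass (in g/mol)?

79.10 g/mol

Atom tally by fragment:
  pyridine ring core → C:5 H:5 N:1
Element totals:
  C: 5
  H: 5
  N: 1
Molecular formula: C5H5N.
  M = 5(12.011) + 5(1.008) + 14.007
    = 60.055 + 5.040 + 14.007 = 79.102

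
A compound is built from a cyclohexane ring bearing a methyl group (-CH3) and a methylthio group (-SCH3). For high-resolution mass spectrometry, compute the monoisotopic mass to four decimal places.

144.0973

Atom tally by fragment:
  cyclohexane ring core → C:6 H:12
  (− 2 ring H displaced by substituents)
  + CH3 → C:1 H:3
  + SCH3 → C:1 H:3 S:1
Element totals:
  C: 8
  H: 16
  S: 1
Molecular formula: C8H16S.
  M = 8(12.0) + 16(1.007825) + 31.972071
    = 96.000000 + 16.125200 + 31.972071 = 144.097271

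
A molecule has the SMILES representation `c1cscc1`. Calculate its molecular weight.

Atom tally by fragment:
  thiophene ring core → C:4 H:4 S:1
Element totals:
  C: 4
  H: 4
  S: 1
Molecular formula: C4H4S.
  M = 4(12.011) + 4(1.008) + 32.06
    = 48.044 + 4.032 + 32.060 = 84.136

84.14 g/mol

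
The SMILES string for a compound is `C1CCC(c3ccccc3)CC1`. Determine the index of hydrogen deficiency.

5

Atom tally by fragment:
  cyclohexane ring core → C:6 H:12
  (− 1 ring H displaced by substituents)
  + C6H5 → C:6 H:5
Element totals:
  C: 12
  H: 16
Molecular formula: C12H16.
DoU = (2C + 2 + N − H − X) / 2 = (2·12 + 2 + 0 − 16 − 0) / 2 = 5.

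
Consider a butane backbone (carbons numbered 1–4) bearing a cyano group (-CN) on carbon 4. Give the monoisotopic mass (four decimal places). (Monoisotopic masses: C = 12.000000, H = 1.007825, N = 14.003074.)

Atom tally by fragment:
  CH3 → C:1 H:3
  CH2 → C:1 H:2
  CH2 → C:1 H:2
  CH2CN → C:2 H:2 N:1
Element totals:
  C: 5
  H: 9
  N: 1
Molecular formula: C5H9N.
  M = 5(12.0) + 9(1.007825) + 14.003074
    = 60.000000 + 9.070425 + 14.003074 = 83.073499

83.0735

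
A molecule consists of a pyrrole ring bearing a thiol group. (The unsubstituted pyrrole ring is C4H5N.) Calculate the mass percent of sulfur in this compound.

Atom tally by fragment:
  pyrrole ring core → C:4 H:5 N:1
  (− 1 ring H displaced by substituents)
  + SH → S:1 H:1
Element totals:
  C: 4
  H: 5
  N: 1
  S: 1
Molecular formula: C4H5NS.
Molar mass = 99.151 g/mol.
Mass from S: 1 × 32.06 = 32.060 g/mol.
%S = 32.060 / 99.151 × 100 = 32.33%.

32.33%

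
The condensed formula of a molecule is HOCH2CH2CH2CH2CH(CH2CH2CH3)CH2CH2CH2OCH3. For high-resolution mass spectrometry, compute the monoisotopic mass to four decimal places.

202.1933

Atom tally by fragment:
  HOCH2CH2 → C:2 H:5 O:1
  CH2 → C:1 H:2
  CH2 → C:1 H:2
  CH(CH2CH2CH3) → C:4 H:8
  CH2 → C:1 H:2
  CH2 → C:1 H:2
  CH2OCH3 → C:2 H:5 O:1
Element totals:
  C: 12
  H: 26
  O: 2
Molecular formula: C12H26O2.
  M = 12(12.0) + 26(1.007825) + 2(15.994915)
    = 144.000000 + 26.203450 + 31.989830 = 202.193280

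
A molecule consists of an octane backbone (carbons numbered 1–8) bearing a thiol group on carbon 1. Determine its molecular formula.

Atom tally by fragment:
  HSCH2 → C:1 H:3 S:1
  CH2 → C:1 H:2
  CH2 → C:1 H:2
  CH2 → C:1 H:2
  CH2 → C:1 H:2
  CH2 → C:1 H:2
  CH2 → C:1 H:2
  CH3 → C:1 H:3
Element totals:
  C: 8
  H: 18
  S: 1

C8H18S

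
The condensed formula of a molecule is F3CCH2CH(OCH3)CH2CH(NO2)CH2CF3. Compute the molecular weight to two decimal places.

283.17 g/mol

Atom tally by fragment:
  F3CCH2 → C:2 H:2 F:3
  CH(OCH3) → C:2 H:4 O:1
  CH2 → C:1 H:2
  CH(NO2) → C:1 H:1 N:1 O:2
  CH2CF3 → C:2 H:2 F:3
Element totals:
  C: 8
  H: 11
  F: 6
  N: 1
  O: 3
Molecular formula: C8H11F6NO3.
  M = 8(12.011) + 11(1.008) + 6(18.998) + 14.007 + 3(15.999)
    = 96.088 + 11.088 + 113.988 + 14.007 + 47.997 = 283.168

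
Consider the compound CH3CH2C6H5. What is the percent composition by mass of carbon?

90.51%

Element totals:
  C: 8
  H: 10
Molecular formula: C8H10.
Molar mass = 106.168 g/mol.
Mass from C: 8 × 12.011 = 96.088 g/mol.
%C = 96.088 / 106.168 × 100 = 90.51%.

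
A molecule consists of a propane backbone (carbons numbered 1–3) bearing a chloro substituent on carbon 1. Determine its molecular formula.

C3H7Cl

Atom tally by fragment:
  ClCH2 → C:1 H:2 Cl:1
  CH2 → C:1 H:2
  CH3 → C:1 H:3
Element totals:
  C: 3
  H: 7
  Cl: 1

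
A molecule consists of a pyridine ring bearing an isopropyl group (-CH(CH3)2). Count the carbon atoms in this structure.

8

Atom tally by fragment:
  pyridine ring core → C:5 H:5 N:1
  (− 1 ring H displaced by substituents)
  + CH(CH3)2 → C:3 H:7
Element totals:
  C: 8
  H: 11
  N: 1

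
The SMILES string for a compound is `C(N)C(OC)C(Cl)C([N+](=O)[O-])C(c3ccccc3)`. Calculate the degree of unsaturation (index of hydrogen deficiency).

Atom tally by fragment:
  H2NCH2 → C:1 H:4 N:1
  CH(OCH3) → C:2 H:4 O:1
  CH(Cl) → C:1 H:1 Cl:1
  CH(NO2) → C:1 H:1 N:1 O:2
  CH2C6H5 → C:7 H:7
Element totals:
  C: 12
  H: 17
  Cl: 1
  N: 2
  O: 3
Molecular formula: C12H17ClN2O3.
DoU = (2C + 2 + N − H − X) / 2 = (2·12 + 2 + 2 − 17 − 1) / 2 = 5.

5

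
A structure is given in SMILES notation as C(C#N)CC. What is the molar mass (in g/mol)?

69.11 g/mol

Atom tally by fragment:
  NCCH2 → C:2 H:2 N:1
  CH2 → C:1 H:2
  CH3 → C:1 H:3
Element totals:
  C: 4
  H: 7
  N: 1
Molecular formula: C4H7N.
  M = 4(12.011) + 7(1.008) + 14.007
    = 48.044 + 7.056 + 14.007 = 69.107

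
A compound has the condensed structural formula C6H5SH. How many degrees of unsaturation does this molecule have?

Atom tally by fragment:
  benzene ring core → C:6 H:6
  (− 1 ring H displaced by substituents)
  + SH → S:1 H:1
Element totals:
  C: 6
  H: 6
  S: 1
Molecular formula: C6H6S.
DoU = (2C + 2 + N − H − X) / 2 = (2·6 + 2 + 0 − 6 − 0) / 2 = 4.

4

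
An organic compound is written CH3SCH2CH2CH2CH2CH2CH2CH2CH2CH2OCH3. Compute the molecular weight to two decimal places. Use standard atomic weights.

Atom tally by fragment:
  CH3SCH2 → C:2 H:5 S:1
  CH2 → C:1 H:2
  CH2 → C:1 H:2
  CH2 → C:1 H:2
  CH2 → C:1 H:2
  CH2 → C:1 H:2
  CH2 → C:1 H:2
  CH2 → C:1 H:2
  CH2OCH3 → C:2 H:5 O:1
Element totals:
  C: 11
  H: 24
  O: 1
  S: 1
Molecular formula: C11H24OS.
  M = 11(12.011) + 24(1.008) + 15.999 + 32.06
    = 132.121 + 24.192 + 15.999 + 32.060 = 204.372

204.37 g/mol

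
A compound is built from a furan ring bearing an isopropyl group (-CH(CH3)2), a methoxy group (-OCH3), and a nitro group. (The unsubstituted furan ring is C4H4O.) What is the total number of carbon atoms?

Atom tally by fragment:
  furan ring core → C:4 H:4 O:1
  (− 3 ring H displaced by substituents)
  + CH(CH3)2 → C:3 H:7
  + OCH3 → C:1 H:3 O:1
  + NO2 → N:1 O:2
Element totals:
  C: 8
  H: 11
  N: 1
  O: 4

8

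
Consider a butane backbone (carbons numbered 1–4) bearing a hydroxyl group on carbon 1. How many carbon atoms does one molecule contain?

Atom tally by fragment:
  HOCH2 → C:1 H:3 O:1
  CH2 → C:1 H:2
  CH2 → C:1 H:2
  CH3 → C:1 H:3
Element totals:
  C: 4
  H: 10
  O: 1

4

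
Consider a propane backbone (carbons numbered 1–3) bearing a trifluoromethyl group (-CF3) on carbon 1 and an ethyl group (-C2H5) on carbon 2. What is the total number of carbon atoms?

6

Atom tally by fragment:
  F3CCH2 → C:2 H:2 F:3
  CH(C2H5) → C:3 H:6
  CH3 → C:1 H:3
Element totals:
  C: 6
  H: 11
  F: 3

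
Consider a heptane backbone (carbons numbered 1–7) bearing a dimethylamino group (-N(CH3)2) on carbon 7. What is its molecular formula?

C9H21N

Atom tally by fragment:
  CH3 → C:1 H:3
  CH2 → C:1 H:2
  CH2 → C:1 H:2
  CH2 → C:1 H:2
  CH2 → C:1 H:2
  CH2 → C:1 H:2
  CH2N(CH3)2 → C:3 H:8 N:1
Element totals:
  C: 9
  H: 21
  N: 1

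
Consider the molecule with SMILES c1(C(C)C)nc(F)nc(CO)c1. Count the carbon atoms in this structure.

8

Atom tally by fragment:
  pyrimidine ring core → C:4 H:4 N:2
  (− 3 ring H displaced by substituents)
  + CH(CH3)2 → C:3 H:7
  + F → F:1
  + CH2OH → C:1 H:3 O:1
Element totals:
  C: 8
  H: 11
  F: 1
  N: 2
  O: 1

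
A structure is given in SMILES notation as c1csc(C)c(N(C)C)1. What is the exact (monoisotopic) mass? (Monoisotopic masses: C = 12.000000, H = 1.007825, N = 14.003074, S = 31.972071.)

Atom tally by fragment:
  thiophene ring core → C:4 H:4 S:1
  (− 2 ring H displaced by substituents)
  + CH3 → C:1 H:3
  + N(CH3)2 → N:1 C:2 H:6
Element totals:
  C: 7
  H: 11
  N: 1
  S: 1
Molecular formula: C7H11NS.
  M = 7(12.0) + 11(1.007825) + 14.003074 + 31.972071
    = 84.000000 + 11.086075 + 14.003074 + 31.972071 = 141.061220

141.0612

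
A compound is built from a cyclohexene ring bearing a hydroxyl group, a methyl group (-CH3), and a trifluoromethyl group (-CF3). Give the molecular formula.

Atom tally by fragment:
  cyclohexene ring core → C:6 H:10
  (− 3 ring H displaced by substituents)
  + OH → O:1 H:1
  + CH3 → C:1 H:3
  + CF3 → C:1 F:3
Element totals:
  C: 8
  H: 11
  F: 3
  O: 1

C8H11F3O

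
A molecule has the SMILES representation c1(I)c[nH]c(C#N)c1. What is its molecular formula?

C5H3IN2

Atom tally by fragment:
  pyrrole ring core → C:4 H:5 N:1
  (− 2 ring H displaced by substituents)
  + I → I:1
  + CN → C:1 N:1
Element totals:
  C: 5
  H: 3
  I: 1
  N: 2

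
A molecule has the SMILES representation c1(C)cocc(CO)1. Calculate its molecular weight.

112.13 g/mol

Atom tally by fragment:
  furan ring core → C:4 H:4 O:1
  (− 2 ring H displaced by substituents)
  + CH3 → C:1 H:3
  + CH2OH → C:1 H:3 O:1
Element totals:
  C: 6
  H: 8
  O: 2
Molecular formula: C6H8O2.
  M = 6(12.011) + 8(1.008) + 2(15.999)
    = 72.066 + 8.064 + 31.998 = 112.128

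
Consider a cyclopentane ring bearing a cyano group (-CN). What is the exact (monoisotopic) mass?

95.0735

Atom tally by fragment:
  cyclopentane ring core → C:5 H:10
  (− 1 ring H displaced by substituents)
  + CN → C:1 N:1
Element totals:
  C: 6
  H: 9
  N: 1
Molecular formula: C6H9N.
  M = 6(12.0) + 9(1.007825) + 14.003074
    = 72.000000 + 9.070425 + 14.003074 = 95.073499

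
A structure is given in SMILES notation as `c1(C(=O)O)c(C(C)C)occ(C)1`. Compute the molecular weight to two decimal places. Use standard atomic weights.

168.19 g/mol

Atom tally by fragment:
  furan ring core → C:4 H:4 O:1
  (− 3 ring H displaced by substituents)
  + COOH → C:1 H:1 O:2
  + CH(CH3)2 → C:3 H:7
  + CH3 → C:1 H:3
Element totals:
  C: 9
  H: 12
  O: 3
Molecular formula: C9H12O3.
  M = 9(12.011) + 12(1.008) + 3(15.999)
    = 108.099 + 12.096 + 47.997 = 168.192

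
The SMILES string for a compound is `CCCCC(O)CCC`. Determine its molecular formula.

C8H18O

Atom tally by fragment:
  CH3 → C:1 H:3
  CH2 → C:1 H:2
  CH2 → C:1 H:2
  CH2 → C:1 H:2
  CH(OH) → C:1 H:2 O:1
  CH2 → C:1 H:2
  CH2 → C:1 H:2
  CH3 → C:1 H:3
Element totals:
  C: 8
  H: 18
  O: 1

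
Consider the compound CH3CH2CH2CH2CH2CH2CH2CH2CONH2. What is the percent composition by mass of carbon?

Atom tally by fragment:
  CH3 → C:1 H:3
  CH2 → C:1 H:2
  CH2 → C:1 H:2
  CH2 → C:1 H:2
  CH2 → C:1 H:2
  CH2 → C:1 H:2
  CH2 → C:1 H:2
  CH2CONH2 → C:2 H:4 O:1 N:1
Element totals:
  C: 9
  H: 19
  N: 1
  O: 1
Molecular formula: C9H19NO.
Molar mass = 157.257 g/mol.
Mass from C: 9 × 12.011 = 108.099 g/mol.
%C = 108.099 / 157.257 × 100 = 68.74%.

68.74%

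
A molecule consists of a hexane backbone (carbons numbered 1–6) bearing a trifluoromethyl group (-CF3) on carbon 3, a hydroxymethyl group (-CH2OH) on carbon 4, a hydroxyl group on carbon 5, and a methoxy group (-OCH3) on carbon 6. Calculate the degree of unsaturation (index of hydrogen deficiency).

Atom tally by fragment:
  CH3 → C:1 H:3
  CH2 → C:1 H:2
  CH(CF3) → C:2 H:1 F:3
  CH(CH2OH) → C:2 H:4 O:1
  CH(OH) → C:1 H:2 O:1
  CH2OCH3 → C:2 H:5 O:1
Element totals:
  C: 9
  H: 17
  F: 3
  O: 3
Molecular formula: C9H17F3O3.
DoU = (2C + 2 + N − H − X) / 2 = (2·9 + 2 + 0 − 17 − 3) / 2 = 0.

0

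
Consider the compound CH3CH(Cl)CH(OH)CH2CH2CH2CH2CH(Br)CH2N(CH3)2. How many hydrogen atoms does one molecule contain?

23

Atom tally by fragment:
  CH3 → C:1 H:3
  CH(Cl) → C:1 H:1 Cl:1
  CH(OH) → C:1 H:2 O:1
  CH2 → C:1 H:2
  CH2 → C:1 H:2
  CH2 → C:1 H:2
  CH2 → C:1 H:2
  CH(Br) → C:1 H:1 Br:1
  CH2N(CH3)2 → C:3 H:8 N:1
Element totals:
  C: 11
  H: 23
  Br: 1
  Cl: 1
  N: 1
  O: 1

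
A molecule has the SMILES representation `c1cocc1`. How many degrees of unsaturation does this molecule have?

3

Atom tally by fragment:
  furan ring core → C:4 H:4 O:1
Element totals:
  C: 4
  H: 4
  O: 1
Molecular formula: C4H4O.
DoU = (2C + 2 + N − H − X) / 2 = (2·4 + 2 + 0 − 4 − 0) / 2 = 3.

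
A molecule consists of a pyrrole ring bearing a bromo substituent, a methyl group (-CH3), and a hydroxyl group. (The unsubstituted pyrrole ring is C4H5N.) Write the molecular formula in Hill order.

Atom tally by fragment:
  pyrrole ring core → C:4 H:5 N:1
  (− 3 ring H displaced by substituents)
  + Br → Br:1
  + CH3 → C:1 H:3
  + OH → O:1 H:1
Element totals:
  C: 5
  H: 6
  Br: 1
  N: 1
  O: 1

C5H6BrNO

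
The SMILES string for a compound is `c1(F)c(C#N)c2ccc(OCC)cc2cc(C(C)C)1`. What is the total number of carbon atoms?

Atom tally by fragment:
  naphthalene ring system core → C:10 H:8
  (− 4 ring H displaced by substituents)
  + F → F:1
  + CN → C:1 N:1
  + OC2H5 → C:2 H:5 O:1
  + CH(CH3)2 → C:3 H:7
Element totals:
  C: 16
  H: 16
  F: 1
  N: 1
  O: 1

16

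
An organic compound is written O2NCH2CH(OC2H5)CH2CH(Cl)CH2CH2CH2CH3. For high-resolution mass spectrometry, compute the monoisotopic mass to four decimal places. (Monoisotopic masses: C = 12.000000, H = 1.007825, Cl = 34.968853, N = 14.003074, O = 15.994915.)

Atom tally by fragment:
  O2NCH2 → C:1 H:2 N:1 O:2
  CH(OC2H5) → C:3 H:6 O:1
  CH2 → C:1 H:2
  CH(Cl) → C:1 H:1 Cl:1
  CH2 → C:1 H:2
  CH2 → C:1 H:2
  CH2 → C:1 H:2
  CH3 → C:1 H:3
Element totals:
  C: 10
  H: 20
  Cl: 1
  N: 1
  O: 3
Molecular formula: C10H20ClNO3.
  M = 10(12.0) + 20(1.007825) + 34.968853 + 14.003074 + 3(15.994915)
    = 120.000000 + 20.156500 + 34.968853 + 14.003074 + 47.984745 = 237.113172

237.1132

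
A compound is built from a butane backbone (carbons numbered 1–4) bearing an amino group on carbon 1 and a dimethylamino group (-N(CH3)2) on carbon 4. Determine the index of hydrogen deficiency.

Atom tally by fragment:
  H2NCH2 → C:1 H:4 N:1
  CH2 → C:1 H:2
  CH2 → C:1 H:2
  CH2N(CH3)2 → C:3 H:8 N:1
Element totals:
  C: 6
  H: 16
  N: 2
Molecular formula: C6H16N2.
DoU = (2C + 2 + N − H − X) / 2 = (2·6 + 2 + 2 − 16 − 0) / 2 = 0.

0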